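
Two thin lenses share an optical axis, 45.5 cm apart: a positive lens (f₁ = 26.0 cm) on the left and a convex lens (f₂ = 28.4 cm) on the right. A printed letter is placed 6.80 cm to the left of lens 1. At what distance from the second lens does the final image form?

Lens 1: 1/d_i1 = 1/f₁ − 1/d_o1 = 1/(26.0) − 1/(6.80) = -0.1086, so d_i1 = -9.208 cm.
The intermediate image is 9.208 cm to the left of lens 1 (virtual), which is 45.5 − (-9.208) = 54.71 cm to the left of lens 2, so d_o2 = +54.71 cm.
Lens 2: 1/d_i2 = 1/f₂ − 1/d_o2 = 1/(28.4) − 1/(54.71) = 0.01693, so d_i2 = 59.1 cm.
The final image is real, 59.1 cm to the right of lens 2 (overall magnification ≈ -1.5).

59.1 cm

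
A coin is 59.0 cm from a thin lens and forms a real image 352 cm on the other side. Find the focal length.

f = 50.5 cm (converging)

Real image ⇒ d_i = +352 cm.
1/f = 1/d_o + 1/d_i = 1/(59.0) + 1/(352) = 0.01979, so f = 50.5 cm.
Since f is positive, the thin lens is converging.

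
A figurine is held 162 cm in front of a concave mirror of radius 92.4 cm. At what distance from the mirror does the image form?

64.6 cm

f = R/2 = 92.4/2 = 46.20 cm.
Mirror equation: 1/d_i = 1/f − 1/d_o = 1/(46.20) − 1/(162) = 0.02165 − 0.006173 = 0.01547, so d_i = 64.6 cm.
The image is real, inverted and reduced, in front of the mirror.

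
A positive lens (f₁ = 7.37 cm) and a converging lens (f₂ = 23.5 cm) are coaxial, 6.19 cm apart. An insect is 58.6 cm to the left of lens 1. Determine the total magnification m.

m = -0.131

Lens 1: 1/d_i1 = 1/(7.37) − 1/(58.6) = 0.1186, so d_i1 = 8.430 cm; m₁ = −d_i1/d_o1 = -0.1439.
d_o2 = 6.19 − (8.430) = -2.240 cm (virtual object).
Lens 2: 1/d_i2 = 1/(23.5) − 1/(-2.240) = 0.4890, so d_i2 = 2.045 cm; m₂ = −d_i2/d_o2 = +0.9130.
m = m₁·m₂ = (-0.1439)(+0.9130) = -0.131.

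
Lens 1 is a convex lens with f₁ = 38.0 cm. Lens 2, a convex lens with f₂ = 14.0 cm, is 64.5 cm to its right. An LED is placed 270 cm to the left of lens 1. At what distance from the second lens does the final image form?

Lens 1: 1/d_i1 = 1/f₁ − 1/d_o1 = 1/(38.0) − 1/(270) = 0.02261, so d_i1 = 44.22 cm.
The intermediate image is 44.22 cm to the right of lens 1, which is 64.5 − (44.22) = 20.28 cm to the left of lens 2, so d_o2 = +20.28 cm.
Lens 2: 1/d_i2 = 1/f₂ − 1/d_o2 = 1/(14.0) − 1/(20.28) = 0.02212, so d_i2 = 45.2 cm.
The final image is real, 45.2 cm to the right of lens 2 (overall magnification ≈ 0.37).

45.2 cm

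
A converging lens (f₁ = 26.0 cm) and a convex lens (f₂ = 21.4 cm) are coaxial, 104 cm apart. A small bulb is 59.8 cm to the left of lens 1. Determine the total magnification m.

Lens 1: 1/d_i1 = 1/(26.0) − 1/(59.8) = 0.02174, so d_i1 = 46.00 cm; m₁ = −d_i1/d_o1 = -0.7692.
d_o2 = 104 − (46.00) = 58.00 cm.
Lens 2: 1/d_i2 = 1/(21.4) − 1/(58.00) = 0.02949, so d_i2 = 33.91 cm; m₂ = −d_i2/d_o2 = -0.5847.
m = m₁·m₂ = (-0.7692)(-0.5847) = +0.450.

m = +0.450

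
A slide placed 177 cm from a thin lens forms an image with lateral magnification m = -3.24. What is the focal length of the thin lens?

m = −d_i/d_o ⇒ d_i = −m·d_o = −(-3.24)·(177) = 573.5 cm.
1/f = 1/d_o + 1/d_i = 1/(177) + 1/(573.5) = 0.007393, so f = 135 cm.
Since f is positive, the thin lens is converging.

f = 135 cm (converging)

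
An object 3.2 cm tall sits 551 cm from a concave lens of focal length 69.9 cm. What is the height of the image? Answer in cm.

For a concave lens, f = -69.9 cm.
1/d_i = 1/f − 1/d_o = 1/(-69.90) − 1/(551) = -0.01612, so d_i = -62.03 cm.
m = −d_i/d_o = +0.1126.
|h_i| = |m|·h_o = 0.1126 × 3.2 = 0.360 cm. The image is virtual, upright and reduced, on the same side as the object.

0.360 cm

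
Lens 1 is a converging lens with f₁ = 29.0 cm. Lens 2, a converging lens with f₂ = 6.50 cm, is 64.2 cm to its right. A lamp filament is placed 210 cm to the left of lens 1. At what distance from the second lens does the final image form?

Lens 1: 1/d_i1 = 1/f₁ − 1/d_o1 = 1/(29.0) − 1/(210) = 0.02972, so d_i1 = 33.65 cm.
The intermediate image is 33.65 cm to the right of lens 1, which is 64.2 − (33.65) = 30.55 cm to the left of lens 2, so d_o2 = +30.55 cm.
Lens 2: 1/d_i2 = 1/f₂ − 1/d_o2 = 1/(6.50) − 1/(30.55) = 0.1211, so d_i2 = 8.26 cm.
The final image is real, 8.26 cm to the right of lens 2 (overall magnification ≈ 0.043).

8.26 cm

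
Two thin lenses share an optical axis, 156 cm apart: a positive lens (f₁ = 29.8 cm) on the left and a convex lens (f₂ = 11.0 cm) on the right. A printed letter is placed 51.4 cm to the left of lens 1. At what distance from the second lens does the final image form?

12.6 cm

Lens 1: 1/d_i1 = 1/f₁ − 1/d_o1 = 1/(29.8) − 1/(51.4) = 0.01410, so d_i1 = 70.91 cm.
The intermediate image is 70.91 cm to the right of lens 1, which is 156 − (70.91) = 85.09 cm to the left of lens 2, so d_o2 = +85.09 cm.
Lens 2: 1/d_i2 = 1/f₂ − 1/d_o2 = 1/(11.0) − 1/(85.09) = 0.07916, so d_i2 = 12.6 cm.
The final image is real, 12.6 cm to the right of lens 2 (overall magnification ≈ 0.20).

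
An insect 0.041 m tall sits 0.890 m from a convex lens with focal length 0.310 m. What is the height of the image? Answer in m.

0.0219 m

1/d_i = 1/f − 1/d_o = 1/(0.3100) − 1/(0.890) = 2.102, so d_i = 0.4757 m.
m = −d_i/d_o = -0.5345.
|h_i| = |m|·h_o = 0.5345 × 0.041 = 0.0219 m. The image is real, inverted and reduced, on the far side of the lens.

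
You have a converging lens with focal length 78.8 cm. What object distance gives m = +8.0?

m = −d_i/d_o ⇒ d_i = −m·d_o.
1/f = 1/d_o + 1/d_i = 1/d_o − 1/(m·d_o) = (1 − 1/m)/d_o, so d_o = f(1 − 1/m) = (78.80)(1 − 1/(+8.0)) = 69.0 cm.

69.0 cm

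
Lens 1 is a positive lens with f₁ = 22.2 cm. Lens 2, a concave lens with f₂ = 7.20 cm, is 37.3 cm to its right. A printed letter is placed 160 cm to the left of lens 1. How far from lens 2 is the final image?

Lens 1: 1/d_i1 = 1/f₁ − 1/d_o1 = 1/(22.2) − 1/(160) = 0.03880, so d_i1 = 25.78 cm.
The intermediate image is 25.78 cm to the right of lens 1, which is 37.3 − (25.78) = 11.52 cm to the left of lens 2, so d_o2 = +11.52 cm.
Lens 2 is diverging, so f₂ = −7.20 cm.
Lens 2: 1/d_i2 = 1/f₂ − 1/d_o2 = 1/(-7.20) − 1/(11.52) = -0.2257, so d_i2 = -4.43 cm.
The final image is virtual, 4.43 cm to the left of lens 2 (overall magnification ≈ -0.062).

4.43 cm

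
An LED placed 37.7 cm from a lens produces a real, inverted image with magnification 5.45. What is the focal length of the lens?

m = −d_i/d_o ⇒ d_i = −m·d_o = −(-5.45)·(37.7) = 205.5 cm.
1/f = 1/d_o + 1/d_i = 1/(37.7) + 1/(205.5) = 0.03139, so f = 31.9 cm.
Since f is positive, the lens is converging.

f = 31.9 cm (converging)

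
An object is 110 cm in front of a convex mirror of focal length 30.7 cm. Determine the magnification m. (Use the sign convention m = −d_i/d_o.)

For a convex mirror, f = -30.7 cm.
1/d_i = 1/f − 1/d_o = 1/(-30.70) − 1/(110) = -0.04166, so d_i = -24.00 cm.
m = −d_i/d_o = −(-24.00)/(110) = +0.218.
The image is virtual, upright and reduced, behind the mirror.

m = +0.218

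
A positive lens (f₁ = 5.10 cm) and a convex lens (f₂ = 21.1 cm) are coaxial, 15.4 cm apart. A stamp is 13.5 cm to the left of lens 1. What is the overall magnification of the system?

Lens 1: 1/d_i1 = 1/(5.10) − 1/(13.5) = 0.1220, so d_i1 = 8.196 cm; m₁ = −d_i1/d_o1 = -0.6071.
d_o2 = 15.4 − (8.196) = 7.204 cm.
Lens 2: 1/d_i2 = 1/(21.1) − 1/(7.204) = -0.09142, so d_i2 = -10.94 cm; m₂ = −d_i2/d_o2 = +1.518.
m = m₁·m₂ = (-0.6071)(+1.518) = -0.922.

m = -0.922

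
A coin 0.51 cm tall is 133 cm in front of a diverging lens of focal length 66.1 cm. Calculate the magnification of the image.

For a diverging lens, f = -66.1 cm.
1/d_i = 1/f − 1/d_o = 1/(-66.10) − 1/(133) = -0.02265, so d_i = -44.16 cm.
m = −d_i/d_o = −(-44.16)/(133) = +0.332.
The image is virtual, upright and reduced, on the same side as the object.

m = +0.332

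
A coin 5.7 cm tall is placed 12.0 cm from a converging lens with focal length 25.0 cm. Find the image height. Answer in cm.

1/d_i = 1/f − 1/d_o = 1/(25.00) − 1/(12.0) = -0.04333, so d_i = -23.08 cm.
m = −d_i/d_o = +1.923.
|h_i| = |m|·h_o = 1.923 × 5.7 = 11.0 cm. The image is virtual, upright and enlarged, on the same side as the object.

11.0 cm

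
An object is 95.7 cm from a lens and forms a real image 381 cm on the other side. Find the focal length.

Real image ⇒ d_i = +381 cm.
1/f = 1/d_o + 1/d_i = 1/(95.7) + 1/(381) = 0.01307, so f = 76.5 cm.
Since f is positive, the lens is converging.

f = 76.5 cm (converging)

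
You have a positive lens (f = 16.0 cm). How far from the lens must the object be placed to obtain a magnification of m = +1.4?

m = −d_i/d_o ⇒ d_i = −m·d_o.
1/f = 1/d_o + 1/d_i = 1/d_o − 1/(m·d_o) = (1 − 1/m)/d_o, so d_o = f(1 − 1/m) = (16.00)(1 − 1/(+1.4)) = 4.57 cm.

4.57 cm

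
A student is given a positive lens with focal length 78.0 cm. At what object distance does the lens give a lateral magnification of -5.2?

m = −d_i/d_o ⇒ d_i = −m·d_o.
1/f = 1/d_o + 1/d_i = 1/d_o − 1/(m·d_o) = (1 − 1/m)/d_o, so d_o = f(1 − 1/m) = (78.00)(1 − 1/(-5.2)) = 93.0 cm.

93.0 cm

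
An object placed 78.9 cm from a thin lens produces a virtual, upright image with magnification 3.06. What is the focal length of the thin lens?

f = 117 cm (converging)

m = −d_i/d_o ⇒ d_i = −m·d_o = −(+3.06)·(78.9) = -241.4 cm.
1/f = 1/d_o + 1/d_i = 1/(78.9) + 1/(-241.4) = 0.008532, so f = 117 cm.
Since f is positive, the thin lens is converging.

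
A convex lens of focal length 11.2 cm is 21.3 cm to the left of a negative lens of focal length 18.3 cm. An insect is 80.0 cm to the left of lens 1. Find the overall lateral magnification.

Lens 1: 1/d_i1 = 1/(11.2) − 1/(80.0) = 0.07679, so d_i1 = 13.02 cm; m₁ = −d_i1/d_o1 = -0.1628.
d_o2 = 21.3 − (13.02) = 8.280 cm.
f₂ = −18.3 cm (diverging).
Lens 2: 1/d_i2 = 1/(-18.3) − 1/(8.280) = -0.1754, so d_i2 = -5.701 cm; m₂ = −d_i2/d_o2 = +0.6885.
m = m₁·m₂ = (-0.1628)(+0.6885) = -0.112.

m = -0.112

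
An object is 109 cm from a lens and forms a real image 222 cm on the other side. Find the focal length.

f = 73.1 cm (converging)

Real image ⇒ d_i = +222 cm.
1/f = 1/d_o + 1/d_i = 1/(109) + 1/(222) = 0.01368, so f = 73.1 cm.
Since f is positive, the lens is converging.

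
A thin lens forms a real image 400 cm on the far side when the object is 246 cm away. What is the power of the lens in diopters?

P = +0.657 D

d_i = +400 cm.
1/f = 1/d_o + 1/d_i = 1/(246) + 1/(400) = 0.006565 cm⁻¹.
f = 152.3 cm = 1.523 m, so P = 1/f = +0.657 D.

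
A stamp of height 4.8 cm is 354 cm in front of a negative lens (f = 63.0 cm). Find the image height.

0.725 cm

For a negative lens, f = -63.0 cm.
1/d_i = 1/f − 1/d_o = 1/(-63.00) − 1/(354) = -0.01870, so d_i = -53.48 cm.
m = −d_i/d_o = +0.1511.
|h_i| = |m|·h_o = 0.1511 × 4.8 = 0.725 cm. The image is virtual, upright and reduced, on the same side as the object.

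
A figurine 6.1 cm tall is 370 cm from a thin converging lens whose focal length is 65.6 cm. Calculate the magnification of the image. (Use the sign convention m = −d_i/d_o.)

m = -0.216

1/d_i = 1/f − 1/d_o = 1/(65.60) − 1/(370) = 0.01254, so d_i = 79.74 cm.
m = −d_i/d_o = −(79.74)/(370) = -0.216.
The image is real, inverted and reduced, on the far side of the lens.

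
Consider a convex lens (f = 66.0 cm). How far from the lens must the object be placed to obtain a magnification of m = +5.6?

m = −d_i/d_o ⇒ d_i = −m·d_o.
1/f = 1/d_o + 1/d_i = 1/d_o − 1/(m·d_o) = (1 − 1/m)/d_o, so d_o = f(1 − 1/m) = (66.00)(1 − 1/(+5.6)) = 54.2 cm.

54.2 cm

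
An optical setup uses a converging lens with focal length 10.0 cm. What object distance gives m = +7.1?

m = −d_i/d_o ⇒ d_i = −m·d_o.
1/f = 1/d_o + 1/d_i = 1/d_o − 1/(m·d_o) = (1 − 1/m)/d_o, so d_o = f(1 − 1/m) = (10.00)(1 − 1/(+7.1)) = 8.59 cm.

8.59 cm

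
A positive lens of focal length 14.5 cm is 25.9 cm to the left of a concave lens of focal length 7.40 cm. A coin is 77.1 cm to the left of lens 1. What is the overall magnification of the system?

m = -0.111

Lens 1: 1/d_i1 = 1/(14.5) − 1/(77.1) = 0.05600, so d_i1 = 17.86 cm; m₁ = −d_i1/d_o1 = -0.2316.
d_o2 = 25.9 − (17.86) = 8.040 cm.
f₂ = −7.40 cm (diverging).
Lens 2: 1/d_i2 = 1/(-7.40) − 1/(8.040) = -0.2595, so d_i2 = -3.853 cm; m₂ = −d_i2/d_o2 = +0.4793.
m = m₁·m₂ = (-0.2316)(+0.4793) = -0.111.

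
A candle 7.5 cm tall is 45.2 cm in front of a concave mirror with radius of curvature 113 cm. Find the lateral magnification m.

m = +5.00

f = R/2 = 113/2 = 56.50 cm.
1/d_i = 1/f − 1/d_o = 1/(56.50) − 1/(45.2) = -0.004425, so d_i = -226.0 cm.
m = −d_i/d_o = −(-226.0)/(45.2) = +5.00.
The image is virtual, upright and enlarged, behind the mirror.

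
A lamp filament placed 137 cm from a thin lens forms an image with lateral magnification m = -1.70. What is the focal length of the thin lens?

f = 86.3 cm (converging)

m = −d_i/d_o ⇒ d_i = −m·d_o = −(-1.70)·(137) = 232.9 cm.
1/f = 1/d_o + 1/d_i = 1/(137) + 1/(232.9) = 0.01159, so f = 86.3 cm.
Since f is positive, the thin lens is converging.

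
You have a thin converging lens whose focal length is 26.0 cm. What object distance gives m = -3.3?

33.9 cm

m = −d_i/d_o ⇒ d_i = −m·d_o.
1/f = 1/d_o + 1/d_i = 1/d_o − 1/(m·d_o) = (1 − 1/m)/d_o, so d_o = f(1 − 1/m) = (26.00)(1 − 1/(-3.3)) = 33.9 cm.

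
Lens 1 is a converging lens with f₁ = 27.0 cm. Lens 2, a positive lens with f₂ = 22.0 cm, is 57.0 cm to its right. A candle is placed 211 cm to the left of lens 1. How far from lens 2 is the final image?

Lens 1: 1/d_i1 = 1/f₁ − 1/d_o1 = 1/(27.0) − 1/(211) = 0.03230, so d_i1 = 30.96 cm.
The intermediate image is 30.96 cm to the right of lens 1, which is 57.0 − (30.96) = 26.04 cm to the left of lens 2, so d_o2 = +26.04 cm.
Lens 2: 1/d_i2 = 1/f₂ − 1/d_o2 = 1/(22.0) − 1/(26.04) = 0.007052, so d_i2 = 142 cm.
The final image is real, 142 cm to the right of lens 2 (overall magnification ≈ 0.80).

142 cm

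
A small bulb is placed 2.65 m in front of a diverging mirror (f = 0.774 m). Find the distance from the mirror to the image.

0.599 m

For a diverging mirror, f = -0.774 m.
Mirror equation: 1/v = 1/f − 1/u = 1/(-0.7740) − 1/(2.65) = -1.292 − 0.3774 = -1.669, so v = -0.599 m.
The image is virtual, upright and reduced, behind the mirror.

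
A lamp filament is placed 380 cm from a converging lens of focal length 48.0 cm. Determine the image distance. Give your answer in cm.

54.9 cm

Thin-lens equation: 1/v = 1/f − 1/u = 1/(48.00) − 1/(380) = 0.02083 − 0.002632 = 0.01820, so v = 54.9 cm.
The image is real, inverted and reduced, on the far side of the lens.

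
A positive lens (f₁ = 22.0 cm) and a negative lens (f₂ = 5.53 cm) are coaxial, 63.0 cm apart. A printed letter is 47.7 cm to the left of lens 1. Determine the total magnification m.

Lens 1: 1/d_i1 = 1/(22.0) − 1/(47.7) = 0.02449, so d_i1 = 40.83 cm; m₁ = −d_i1/d_o1 = -0.8560.
d_o2 = 63.0 − (40.83) = 22.17 cm.
f₂ = −5.53 cm (diverging).
Lens 2: 1/d_i2 = 1/(-5.53) − 1/(22.17) = -0.2259, so d_i2 = -4.426 cm; m₂ = −d_i2/d_o2 = +0.1996.
m = m₁·m₂ = (-0.8560)(+0.1996) = -0.171.

m = -0.171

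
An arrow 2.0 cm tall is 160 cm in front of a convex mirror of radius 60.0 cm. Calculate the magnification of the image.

m = +0.158

f = R/2 = 60.0/2 = 30.00 cm; for a convex mirror, f = -30.00 cm.
1/d_i = 1/f − 1/d_o = 1/(-30.00) − 1/(160) = -0.03958, so d_i = -25.26 cm.
m = −d_i/d_o = −(-25.26)/(160) = +0.158.
The image is virtual, upright and reduced, behind the mirror.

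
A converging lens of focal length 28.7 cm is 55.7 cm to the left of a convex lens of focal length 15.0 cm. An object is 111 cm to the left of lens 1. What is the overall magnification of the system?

m = +2.63

Lens 1: 1/d_i1 = 1/(28.7) − 1/(111) = 0.02583, so d_i1 = 38.71 cm; m₁ = −d_i1/d_o1 = -0.3487.
d_o2 = 55.7 − (38.71) = 16.99 cm.
Lens 2: 1/d_i2 = 1/(15.0) − 1/(16.99) = 0.007809, so d_i2 = 128.1 cm; m₂ = −d_i2/d_o2 = -7.538.
m = m₁·m₂ = (-0.3487)(-7.538) = +2.63.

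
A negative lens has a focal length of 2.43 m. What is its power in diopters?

For a negative lens, f = −2.43 m.
P = 1/f = 1/(-2.43 m) = -0.412 D.

P = -0.412 D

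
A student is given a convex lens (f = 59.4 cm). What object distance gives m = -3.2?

m = −d_i/d_o ⇒ d_i = −m·d_o.
1/f = 1/d_o + 1/d_i = 1/d_o − 1/(m·d_o) = (1 − 1/m)/d_o, so d_o = f(1 − 1/m) = (59.40)(1 − 1/(-3.2)) = 78.0 cm.

78.0 cm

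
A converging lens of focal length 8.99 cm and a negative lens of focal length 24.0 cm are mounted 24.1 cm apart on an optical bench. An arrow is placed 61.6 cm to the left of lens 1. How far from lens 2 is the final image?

Lens 1: 1/d_i1 = 1/f₁ − 1/d_o1 = 1/(8.99) − 1/(61.6) = 0.09500, so d_i1 = 10.53 cm.
The intermediate image is 10.53 cm to the right of lens 1, which is 24.1 − (10.53) = 13.57 cm to the left of lens 2, so d_o2 = +13.57 cm.
Lens 2 is diverging, so f₂ = −24.0 cm.
Lens 2: 1/d_i2 = 1/f₂ − 1/d_o2 = 1/(-24.0) − 1/(13.57) = -0.1154, so d_i2 = -8.67 cm.
The final image is virtual, 8.67 cm to the left of lens 2 (overall magnification ≈ -0.11).

8.67 cm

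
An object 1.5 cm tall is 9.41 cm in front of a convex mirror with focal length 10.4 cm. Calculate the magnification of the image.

For a convex mirror, f = -10.4 cm.
1/d_i = 1/f − 1/d_o = 1/(-10.40) − 1/(9.41) = -0.2024, so d_i = -4.940 cm.
m = −d_i/d_o = −(-4.940)/(9.41) = +0.525.
The image is virtual, upright and reduced, behind the mirror.

m = +0.525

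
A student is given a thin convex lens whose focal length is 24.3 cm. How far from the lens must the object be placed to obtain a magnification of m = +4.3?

18.6 cm

m = −d_i/d_o ⇒ d_i = −m·d_o.
1/f = 1/d_o + 1/d_i = 1/d_o − 1/(m·d_o) = (1 − 1/m)/d_o, so d_o = f(1 − 1/m) = (24.30)(1 − 1/(+4.3)) = 18.6 cm.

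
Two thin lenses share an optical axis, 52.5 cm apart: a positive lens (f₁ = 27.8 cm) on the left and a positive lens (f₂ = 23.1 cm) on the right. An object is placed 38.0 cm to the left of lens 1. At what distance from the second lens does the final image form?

Lens 1: 1/d_i1 = 1/f₁ − 1/d_o1 = 1/(27.8) − 1/(38.0) = 0.009655, so d_i1 = 103.6 cm.
The intermediate image is 103.6 cm to the right of lens 1, which lies 51.10 cm to the right of lens 2 — a virtual object — so d_o2 = −51.10 cm.
Lens 2: 1/d_i2 = 1/f₂ − 1/d_o2 = 1/(23.1) − 1/(-51.10) = 0.06286, so d_i2 = 15.9 cm.
The final image is real, 15.9 cm to the right of lens 2 (overall magnification ≈ -0.85).

15.9 cm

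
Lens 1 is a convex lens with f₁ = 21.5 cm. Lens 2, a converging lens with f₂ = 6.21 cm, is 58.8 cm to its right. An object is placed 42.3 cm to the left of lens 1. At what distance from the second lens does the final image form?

10.6 cm

Lens 1: 1/d_i1 = 1/f₁ − 1/d_o1 = 1/(21.5) − 1/(42.3) = 0.02287, so d_i1 = 43.72 cm.
The intermediate image is 43.72 cm to the right of lens 1, which is 58.8 − (43.72) = 15.08 cm to the left of lens 2, so d_o2 = +15.08 cm.
Lens 2: 1/d_i2 = 1/f₂ − 1/d_o2 = 1/(6.21) − 1/(15.08) = 0.09472, so d_i2 = 10.6 cm.
The final image is real, 10.6 cm to the right of lens 2 (overall magnification ≈ 0.72).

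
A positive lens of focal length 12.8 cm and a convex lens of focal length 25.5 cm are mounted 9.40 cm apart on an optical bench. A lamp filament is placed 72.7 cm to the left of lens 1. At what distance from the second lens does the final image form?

4.95 cm

Lens 1: 1/d_i1 = 1/f₁ − 1/d_o1 = 1/(12.8) − 1/(72.7) = 0.06437, so d_i1 = 15.54 cm.
The intermediate image is 15.54 cm to the right of lens 1, which lies 6.140 cm to the right of lens 2 — a virtual object — so d_o2 = −6.140 cm.
Lens 2: 1/d_i2 = 1/f₂ − 1/d_o2 = 1/(25.5) − 1/(-6.140) = 0.2021, so d_i2 = 4.95 cm.
The final image is real, 4.95 cm to the right of lens 2 (overall magnification ≈ -0.17).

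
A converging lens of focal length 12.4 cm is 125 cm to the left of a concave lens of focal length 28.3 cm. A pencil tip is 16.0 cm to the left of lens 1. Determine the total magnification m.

m = -0.993

Lens 1: 1/d_i1 = 1/(12.4) − 1/(16.0) = 0.01815, so d_i1 = 55.11 cm; m₁ = −d_i1/d_o1 = -3.444.
d_o2 = 125 − (55.11) = 69.89 cm.
f₂ = −28.3 cm (diverging).
Lens 2: 1/d_i2 = 1/(-28.3) − 1/(69.89) = -0.04964, so d_i2 = -20.14 cm; m₂ = −d_i2/d_o2 = +0.2882.
m = m₁·m₂ = (-3.444)(+0.2882) = -0.993.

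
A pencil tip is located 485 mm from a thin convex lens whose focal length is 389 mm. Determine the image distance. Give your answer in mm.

Thin-lens equation: 1/v = 1/f − 1/u = 1/(389.0) − 1/(485) = 0.002571 − 0.002062 = 0.0005088, so v = 1970 mm.
The image is real, inverted and enlarged, on the far side of the lens.

1970 mm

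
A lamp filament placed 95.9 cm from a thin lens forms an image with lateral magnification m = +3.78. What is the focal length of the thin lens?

f = 130 cm (converging)

m = −d_i/d_o ⇒ d_i = −m·d_o = −(+3.78)·(95.9) = -362.5 cm.
1/f = 1/d_o + 1/d_i = 1/(95.9) + 1/(-362.5) = 0.007669, so f = 130 cm.
Since f is positive, the thin lens is converging.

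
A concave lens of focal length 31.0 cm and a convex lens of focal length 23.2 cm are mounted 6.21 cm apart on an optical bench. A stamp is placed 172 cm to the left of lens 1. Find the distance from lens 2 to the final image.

Lens 1 is diverging, so f₁ = −31.0 cm.
Lens 1: 1/d_i1 = 1/f₁ − 1/d_o1 = 1/(-31.0) − 1/(172) = -0.03807, so d_i1 = -26.27 cm.
The intermediate image is 26.27 cm to the left of lens 1 (virtual), which is 6.21 − (-26.27) = 32.48 cm to the left of lens 2, so d_o2 = +32.48 cm.
Lens 2: 1/d_i2 = 1/f₂ − 1/d_o2 = 1/(23.2) − 1/(32.48) = 0.01232, so d_i2 = 81.2 cm.
The final image is real, 81.2 cm to the right of lens 2 (overall magnification ≈ -0.38).

81.2 cm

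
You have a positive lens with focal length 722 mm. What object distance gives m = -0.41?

2480 mm

m = −d_i/d_o ⇒ d_i = −m·d_o.
1/f = 1/d_o + 1/d_i = 1/d_o − 1/(m·d_o) = (1 − 1/m)/d_o, so d_o = f(1 − 1/m) = (722.0)(1 − 1/(-0.41)) = 2480 mm.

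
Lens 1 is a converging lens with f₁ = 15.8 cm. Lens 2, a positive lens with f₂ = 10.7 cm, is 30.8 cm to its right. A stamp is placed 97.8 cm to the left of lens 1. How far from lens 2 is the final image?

102 cm

Lens 1: 1/d_i1 = 1/f₁ − 1/d_o1 = 1/(15.8) − 1/(97.8) = 0.05307, so d_i1 = 18.84 cm.
The intermediate image is 18.84 cm to the right of lens 1, which is 30.8 − (18.84) = 11.96 cm to the left of lens 2, so d_o2 = +11.96 cm.
Lens 2: 1/d_i2 = 1/f₂ − 1/d_o2 = 1/(10.7) − 1/(11.96) = 0.009846, so d_i2 = 102 cm.
The final image is real, 102 cm to the right of lens 2 (overall magnification ≈ 1.6).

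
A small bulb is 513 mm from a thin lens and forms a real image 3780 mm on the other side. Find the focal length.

f = 452 mm (converging)

Real image ⇒ d_i = +3780 mm.
1/f = 1/d_o + 1/d_i = 1/(513) + 1/(3780) = 0.002214, so f = 452 mm.
Since f is positive, the thin lens is converging.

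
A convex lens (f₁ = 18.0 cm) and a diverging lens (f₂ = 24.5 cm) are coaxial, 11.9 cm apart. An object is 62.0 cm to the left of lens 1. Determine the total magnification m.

Lens 1: 1/d_i1 = 1/(18.0) − 1/(62.0) = 0.03943, so d_i1 = 25.36 cm; m₁ = −d_i1/d_o1 = -0.4090.
d_o2 = 11.9 − (25.36) = -13.46 cm (virtual object).
f₂ = −24.5 cm (diverging).
Lens 2: 1/d_i2 = 1/(-24.5) − 1/(-13.46) = 0.03348, so d_i2 = 29.87 cm; m₂ = −d_i2/d_o2 = +2.219.
m = m₁·m₂ = (-0.4090)(+2.219) = -0.908.

m = -0.908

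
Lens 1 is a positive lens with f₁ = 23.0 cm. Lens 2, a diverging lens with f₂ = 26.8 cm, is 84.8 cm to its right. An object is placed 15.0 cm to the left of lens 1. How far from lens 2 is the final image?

22.2 cm

Lens 1: 1/d_i1 = 1/f₁ − 1/d_o1 = 1/(23.0) − 1/(15.0) = -0.02319, so d_i1 = -43.12 cm.
The intermediate image is 43.12 cm to the left of lens 1 (virtual), which is 84.8 − (-43.12) = 127.9 cm to the left of lens 2, so d_o2 = +127.9 cm.
Lens 2 is diverging, so f₂ = −26.8 cm.
Lens 2: 1/d_i2 = 1/f₂ − 1/d_o2 = 1/(-26.8) − 1/(127.9) = -0.04513, so d_i2 = -22.2 cm.
The final image is virtual, 22.2 cm to the left of lens 2 (overall magnification ≈ 0.50).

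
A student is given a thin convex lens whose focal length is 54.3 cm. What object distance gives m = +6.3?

m = −d_i/d_o ⇒ d_i = −m·d_o.
1/f = 1/d_o + 1/d_i = 1/d_o − 1/(m·d_o) = (1 − 1/m)/d_o, so d_o = f(1 − 1/m) = (54.30)(1 − 1/(+6.3)) = 45.7 cm.

45.7 cm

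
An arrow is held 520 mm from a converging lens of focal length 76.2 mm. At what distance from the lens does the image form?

Thin-lens equation: 1/v = 1/f − 1/u = 1/(76.20) − 1/(520) = 0.01312 − 0.001923 = 0.01120, so v = 89.3 mm.
The image is real, inverted and reduced, on the far side of the lens.

89.3 mm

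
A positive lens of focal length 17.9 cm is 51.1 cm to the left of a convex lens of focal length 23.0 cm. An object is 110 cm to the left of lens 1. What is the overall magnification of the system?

m = +0.665

Lens 1: 1/d_i1 = 1/(17.9) − 1/(110) = 0.04678, so d_i1 = 21.38 cm; m₁ = −d_i1/d_o1 = -0.1944.
d_o2 = 51.1 − (21.38) = 29.72 cm.
Lens 2: 1/d_i2 = 1/(23.0) − 1/(29.72) = 0.009831, so d_i2 = 101.7 cm; m₂ = −d_i2/d_o2 = -3.423.
m = m₁·m₂ = (-0.1944)(-3.423) = +0.665.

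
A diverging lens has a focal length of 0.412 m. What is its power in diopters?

For a diverging lens, f = −0.412 m.
P = 1/f = 1/(-0.412 m) = -2.43 D.

P = -2.43 D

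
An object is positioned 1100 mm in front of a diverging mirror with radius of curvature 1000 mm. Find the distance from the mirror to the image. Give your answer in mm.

344 mm

f = R/2 = 1000/2 = 500.0 mm; for a diverging mirror, f = -500.0 mm.
Mirror equation: 1/s_i = 1/f − 1/s_o = 1/(-500.0) − 1/(1100) = -0.002000 − 0.0009091 = -0.002909, so s_i = -344 mm.
The image is virtual, upright and reduced, behind the mirror.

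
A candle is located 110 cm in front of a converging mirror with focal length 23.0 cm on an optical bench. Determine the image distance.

Mirror equation: 1/v = 1/f − 1/u = 1/(23.00) − 1/(110) = 0.04348 − 0.009091 = 0.03439, so v = 29.1 cm.
The image is real, inverted and reduced, in front of the mirror.

29.1 cm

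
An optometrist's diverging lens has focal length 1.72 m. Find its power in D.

For a diverging lens, f = −1.72 m.
P = 1/f = 1/(-1.72 m) = -0.581 D.

P = -0.581 D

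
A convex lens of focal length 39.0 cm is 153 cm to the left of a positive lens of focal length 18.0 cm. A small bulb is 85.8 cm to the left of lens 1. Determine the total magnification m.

Lens 1: 1/d_i1 = 1/(39.0) − 1/(85.8) = 0.01399, so d_i1 = 71.50 cm; m₁ = −d_i1/d_o1 = -0.8333.
d_o2 = 153 − (71.50) = 81.50 cm.
Lens 2: 1/d_i2 = 1/(18.0) − 1/(81.50) = 0.04329, so d_i2 = 23.10 cm; m₂ = −d_i2/d_o2 = -0.2835.
m = m₁·m₂ = (-0.8333)(-0.2835) = +0.236.

m = +0.236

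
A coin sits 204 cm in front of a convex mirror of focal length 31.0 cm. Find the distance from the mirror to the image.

26.9 cm

For a convex mirror, f = -31.0 cm.
Mirror equation: 1/s_i = 1/f − 1/s_o = 1/(-31.00) − 1/(204) = -0.03226 − 0.004902 = -0.03716, so s_i = -26.9 cm.
The image is virtual, upright and reduced, behind the mirror.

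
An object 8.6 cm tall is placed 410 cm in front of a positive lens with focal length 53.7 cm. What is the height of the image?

1/d_i = 1/f − 1/d_o = 1/(53.70) − 1/(410) = 0.01618, so d_i = 61.79 cm.
m = −d_i/d_o = -0.1507.
|h_i| = |m|·h_o = 0.1507 × 8.6 = 1.30 cm. The image is real, inverted and reduced, on the far side of the lens.

1.30 cm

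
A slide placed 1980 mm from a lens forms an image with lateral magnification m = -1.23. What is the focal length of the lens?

m = −d_i/d_o ⇒ d_i = −m·d_o = −(-1.23)·(1980) = 2435 mm.
1/f = 1/d_o + 1/d_i = 1/(1980) + 1/(2435) = 0.0009157, so f = 1090 mm.
Since f is positive, the lens is converging.

f = 1090 mm (converging)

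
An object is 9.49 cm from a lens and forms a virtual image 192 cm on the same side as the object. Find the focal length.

Virtual image ⇒ d_i = −192 cm.
1/f = 1/d_o + 1/d_i = 1/(9.49) + 1/(-192) = 0.1002, so f = 9.98 cm.
Since f is positive, the lens is converging.

f = 9.98 cm (converging)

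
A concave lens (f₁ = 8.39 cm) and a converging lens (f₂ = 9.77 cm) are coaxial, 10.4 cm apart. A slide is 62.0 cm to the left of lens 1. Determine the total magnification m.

f₁ = −8.39 cm (diverging).
Lens 1: 1/d_i1 = 1/(-8.39) − 1/(62.0) = -0.1353, so d_i1 = -7.390 cm; m₁ = −d_i1/d_o1 = +0.1192.
d_o2 = 10.4 − (-7.390) = 17.79 cm.
Lens 2: 1/d_i2 = 1/(9.77) − 1/(17.79) = 0.04614, so d_i2 = 21.67 cm; m₂ = −d_i2/d_o2 = -1.218.
m = m₁·m₂ = (+0.1192)(-1.218) = -0.145.

m = -0.145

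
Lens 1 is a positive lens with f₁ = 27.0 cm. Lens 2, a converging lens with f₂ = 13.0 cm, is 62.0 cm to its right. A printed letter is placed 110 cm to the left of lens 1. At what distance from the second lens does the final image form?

Lens 1: 1/d_i1 = 1/f₁ − 1/d_o1 = 1/(27.0) − 1/(110) = 0.02795, so d_i1 = 35.78 cm.
The intermediate image is 35.78 cm to the right of lens 1, which is 62.0 − (35.78) = 26.22 cm to the left of lens 2, so d_o2 = +26.22 cm.
Lens 2: 1/d_i2 = 1/f₂ − 1/d_o2 = 1/(13.0) − 1/(26.22) = 0.03878, so d_i2 = 25.8 cm.
The final image is real, 25.8 cm to the right of lens 2 (overall magnification ≈ 0.32).

25.8 cm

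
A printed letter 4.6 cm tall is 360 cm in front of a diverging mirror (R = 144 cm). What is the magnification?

m = +0.167

f = R/2 = 144/2 = 72.00 cm; for a diverging mirror, f = -72.00 cm.
1/d_i = 1/f − 1/d_o = 1/(-72.00) − 1/(360) = -0.01667, so d_i = -60.00 cm.
m = −d_i/d_o = −(-60.00)/(360) = +0.167.
The image is virtual, upright and reduced, behind the mirror.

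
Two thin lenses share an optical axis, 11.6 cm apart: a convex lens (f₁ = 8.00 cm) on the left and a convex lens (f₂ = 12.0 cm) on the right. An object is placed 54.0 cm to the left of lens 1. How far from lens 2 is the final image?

2.71 cm

Lens 1: 1/d_i1 = 1/f₁ − 1/d_o1 = 1/(8.00) − 1/(54.0) = 0.1065, so d_i1 = 9.391 cm.
The intermediate image is 9.391 cm to the right of lens 1, which is 11.6 − (9.391) = 2.209 cm to the left of lens 2, so d_o2 = +2.209 cm.
Lens 2: 1/d_i2 = 1/f₂ − 1/d_o2 = 1/(12.0) − 1/(2.209) = -0.3694, so d_i2 = -2.71 cm.
The final image is virtual, 2.71 cm to the left of lens 2 (overall magnification ≈ -0.21).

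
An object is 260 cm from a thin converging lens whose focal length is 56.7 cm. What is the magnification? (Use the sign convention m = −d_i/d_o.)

1/d_i = 1/f − 1/d_o = 1/(56.70) − 1/(260) = 0.01379, so d_i = 72.51 cm.
m = −d_i/d_o = −(72.51)/(260) = -0.279.
The image is real, inverted and reduced, on the far side of the lens.

m = -0.279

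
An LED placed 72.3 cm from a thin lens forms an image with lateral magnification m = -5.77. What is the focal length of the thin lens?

m = −d_i/d_o ⇒ d_i = −m·d_o = −(-5.77)·(72.3) = 417.2 cm.
1/f = 1/d_o + 1/d_i = 1/(72.3) + 1/(417.2) = 0.01623, so f = 61.6 cm.
Since f is positive, the thin lens is converging.

f = 61.6 cm (converging)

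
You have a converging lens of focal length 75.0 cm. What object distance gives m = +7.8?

m = −d_i/d_o ⇒ d_i = −m·d_o.
1/f = 1/d_o + 1/d_i = 1/d_o − 1/(m·d_o) = (1 − 1/m)/d_o, so d_o = f(1 − 1/m) = (75.00)(1 − 1/(+7.8)) = 65.4 cm.

65.4 cm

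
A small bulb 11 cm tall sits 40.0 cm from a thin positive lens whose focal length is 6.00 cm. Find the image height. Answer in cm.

1/d_i = 1/f − 1/d_o = 1/(6.000) − 1/(40.0) = 0.1417, so d_i = 7.059 cm.
m = −d_i/d_o = -0.1765.
|h_i| = |m|·h_o = 0.1765 × 11 = 1.94 cm. The image is real, inverted and reduced, on the far side of the lens.

1.94 cm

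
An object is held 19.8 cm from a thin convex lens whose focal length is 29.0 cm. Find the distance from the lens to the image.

62.4 cm

Lens equation: 1/q = 1/f − 1/p = 1/(29.00) − 1/(19.8) = 0.03448 − 0.05051 = -0.01602, so q = -62.4 cm.
The image is virtual, upright and enlarged, on the same side as the object.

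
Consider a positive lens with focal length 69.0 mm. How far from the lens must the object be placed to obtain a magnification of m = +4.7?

54.3 mm

m = −d_i/d_o ⇒ d_i = −m·d_o.
1/f = 1/d_o + 1/d_i = 1/d_o − 1/(m·d_o) = (1 − 1/m)/d_o, so d_o = f(1 − 1/m) = (69.00)(1 − 1/(+4.7)) = 54.3 mm.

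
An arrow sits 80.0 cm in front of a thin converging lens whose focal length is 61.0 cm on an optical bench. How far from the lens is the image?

Thin-lens equation: 1/d_i = 1/f − 1/d_o = 1/(61.00) − 1/(80.0) = 0.01639 − 0.01250 = 0.003893, so d_i = 257 cm.
The image is real, inverted and enlarged, on the far side of the lens.

257 cm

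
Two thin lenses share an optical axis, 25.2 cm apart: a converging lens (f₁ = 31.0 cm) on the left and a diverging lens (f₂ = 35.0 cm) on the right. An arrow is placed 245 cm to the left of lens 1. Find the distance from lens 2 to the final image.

Lens 1: 1/d_i1 = 1/f₁ − 1/d_o1 = 1/(31.0) − 1/(245) = 0.02818, so d_i1 = 35.49 cm.
The intermediate image is 35.49 cm to the right of lens 1, which lies 10.29 cm to the right of lens 2 — a virtual object — so d_o2 = −10.29 cm.
Lens 2 is diverging, so f₂ = −35.0 cm.
Lens 2: 1/d_i2 = 1/f₂ − 1/d_o2 = 1/(-35.0) − 1/(-10.29) = 0.06861, so d_i2 = 14.6 cm.
The final image is real, 14.6 cm to the right of lens 2 (overall magnification ≈ -0.21).

14.6 cm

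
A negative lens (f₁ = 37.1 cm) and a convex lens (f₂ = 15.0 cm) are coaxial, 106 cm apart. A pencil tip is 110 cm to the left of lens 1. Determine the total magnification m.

m = -0.0319

f₁ = −37.1 cm (diverging).
Lens 1: 1/d_i1 = 1/(-37.1) − 1/(110) = -0.03605, so d_i1 = -27.74 cm; m₁ = −d_i1/d_o1 = +0.2522.
d_o2 = 106 − (-27.74) = 133.7 cm.
Lens 2: 1/d_i2 = 1/(15.0) − 1/(133.7) = 0.05919, so d_i2 = 16.90 cm; m₂ = −d_i2/d_o2 = -0.1264.
m = m₁·m₂ = (+0.2522)(-0.1264) = -0.0319.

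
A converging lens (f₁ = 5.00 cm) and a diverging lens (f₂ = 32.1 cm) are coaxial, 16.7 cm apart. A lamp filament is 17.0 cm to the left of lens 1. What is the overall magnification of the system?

m = -0.321

Lens 1: 1/d_i1 = 1/(5.00) − 1/(17.0) = 0.1412, so d_i1 = 7.083 cm; m₁ = −d_i1/d_o1 = -0.4166.
d_o2 = 16.7 − (7.083) = 9.617 cm.
f₂ = −32.1 cm (diverging).
Lens 2: 1/d_i2 = 1/(-32.1) − 1/(9.617) = -0.1351, so d_i2 = -7.400 cm; m₂ = −d_i2/d_o2 = +0.7695.
m = m₁·m₂ = (-0.4166)(+0.7695) = -0.321.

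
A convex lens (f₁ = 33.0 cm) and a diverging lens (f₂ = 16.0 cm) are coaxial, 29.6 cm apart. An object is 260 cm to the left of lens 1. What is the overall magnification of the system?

m = -0.298

Lens 1: 1/d_i1 = 1/(33.0) − 1/(260) = 0.02646, so d_i1 = 37.80 cm; m₁ = −d_i1/d_o1 = -0.1454.
d_o2 = 29.6 − (37.80) = -8.200 cm (virtual object).
f₂ = −16.0 cm (diverging).
Lens 2: 1/d_i2 = 1/(-16.0) − 1/(-8.200) = 0.05945, so d_i2 = 16.82 cm; m₂ = −d_i2/d_o2 = +2.051.
m = m₁·m₂ = (-0.1454)(+2.051) = -0.298.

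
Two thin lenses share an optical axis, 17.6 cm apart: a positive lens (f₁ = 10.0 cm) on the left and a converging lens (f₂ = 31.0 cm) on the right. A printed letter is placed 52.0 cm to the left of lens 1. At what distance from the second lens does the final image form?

Lens 1: 1/d_i1 = 1/f₁ − 1/d_o1 = 1/(10.0) − 1/(52.0) = 0.08077, so d_i1 = 12.38 cm.
The intermediate image is 12.38 cm to the right of lens 1, which is 17.6 − (12.38) = 5.220 cm to the left of lens 2, so d_o2 = +5.220 cm.
Lens 2: 1/d_i2 = 1/f₂ − 1/d_o2 = 1/(31.0) − 1/(5.220) = -0.1593, so d_i2 = -6.28 cm.
The final image is virtual, 6.28 cm to the left of lens 2 (overall magnification ≈ -0.29).

6.28 cm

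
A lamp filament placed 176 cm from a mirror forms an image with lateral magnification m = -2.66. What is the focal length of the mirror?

f = 128 cm (concave)

m = −d_i/d_o ⇒ d_i = −m·d_o = −(-2.66)·(176) = 468.2 cm.
1/f = 1/d_o + 1/d_i = 1/(176) + 1/(468.2) = 0.007818, so f = 128 cm.
Since f is positive, the mirror is concave.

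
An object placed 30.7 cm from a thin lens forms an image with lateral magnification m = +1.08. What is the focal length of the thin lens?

m = −d_i/d_o ⇒ d_i = −m·d_o = −(+1.08)·(30.7) = -33.16 cm.
1/f = 1/d_o + 1/d_i = 1/(30.7) + 1/(-33.16) = 0.002416, so f = 414 cm.
Since f is positive, the thin lens is converging.

f = 414 cm (converging)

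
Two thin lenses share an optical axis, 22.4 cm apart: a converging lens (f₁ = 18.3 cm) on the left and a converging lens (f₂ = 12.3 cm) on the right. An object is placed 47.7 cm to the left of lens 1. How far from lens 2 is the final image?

Lens 1: 1/d_i1 = 1/f₁ − 1/d_o1 = 1/(18.3) − 1/(47.7) = 0.03368, so d_i1 = 29.69 cm.
The intermediate image is 29.69 cm to the right of lens 1, which lies 7.290 cm to the right of lens 2 — a virtual object — so d_o2 = −7.290 cm.
Lens 2: 1/d_i2 = 1/f₂ − 1/d_o2 = 1/(12.3) − 1/(-7.290) = 0.2185, so d_i2 = 4.58 cm.
The final image is real, 4.58 cm to the right of lens 2 (overall magnification ≈ -0.39).

4.58 cm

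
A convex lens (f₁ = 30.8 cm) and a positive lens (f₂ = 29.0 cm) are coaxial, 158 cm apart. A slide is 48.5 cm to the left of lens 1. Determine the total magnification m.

m = +1.13

Lens 1: 1/d_i1 = 1/(30.8) − 1/(48.5) = 0.01185, so d_i1 = 84.40 cm; m₁ = −d_i1/d_o1 = -1.740.
d_o2 = 158 − (84.40) = 73.60 cm.
Lens 2: 1/d_i2 = 1/(29.0) − 1/(73.60) = 0.02090, so d_i2 = 47.86 cm; m₂ = −d_i2/d_o2 = -0.6502.
m = m₁·m₂ = (-1.740)(-0.6502) = +1.13.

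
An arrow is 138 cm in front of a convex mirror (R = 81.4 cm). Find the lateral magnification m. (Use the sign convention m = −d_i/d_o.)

f = R/2 = 81.4/2 = 40.70 cm; for a convex mirror, f = -40.70 cm.
1/d_i = 1/f − 1/d_o = 1/(-40.70) − 1/(138) = -0.03182, so d_i = -31.43 cm.
m = −d_i/d_o = −(-31.43)/(138) = +0.228.
The image is virtual, upright and reduced, behind the mirror.

m = +0.228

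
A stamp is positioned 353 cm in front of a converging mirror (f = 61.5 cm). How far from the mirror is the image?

Mirror equation: 1/q = 1/f − 1/p = 1/(61.50) − 1/(353) = 0.01626 − 0.002833 = 0.01343, so q = 74.5 cm.
The image is real, inverted and reduced, in front of the mirror.

74.5 cm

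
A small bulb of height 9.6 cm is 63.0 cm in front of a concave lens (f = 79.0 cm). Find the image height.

5.34 cm

For a concave lens, f = -79.0 cm.
1/d_i = 1/f − 1/d_o = 1/(-79.00) − 1/(63.0) = -0.02853, so d_i = -35.05 cm.
m = −d_i/d_o = +0.5563.
|h_i| = |m|·h_o = 0.5563 × 9.6 = 5.34 cm. The image is virtual, upright and reduced, on the same side as the object.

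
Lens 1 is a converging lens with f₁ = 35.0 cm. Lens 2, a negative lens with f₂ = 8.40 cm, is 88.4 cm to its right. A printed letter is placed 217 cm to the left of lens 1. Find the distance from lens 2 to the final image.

7.12 cm

Lens 1: 1/d_i1 = 1/f₁ − 1/d_o1 = 1/(35.0) − 1/(217) = 0.02396, so d_i1 = 41.73 cm.
The intermediate image is 41.73 cm to the right of lens 1, which is 88.4 − (41.73) = 46.67 cm to the left of lens 2, so d_o2 = +46.67 cm.
Lens 2 is diverging, so f₂ = −8.40 cm.
Lens 2: 1/d_i2 = 1/f₂ − 1/d_o2 = 1/(-8.40) − 1/(46.67) = -0.1405, so d_i2 = -7.12 cm.
The final image is virtual, 7.12 cm to the left of lens 2 (overall magnification ≈ -0.029).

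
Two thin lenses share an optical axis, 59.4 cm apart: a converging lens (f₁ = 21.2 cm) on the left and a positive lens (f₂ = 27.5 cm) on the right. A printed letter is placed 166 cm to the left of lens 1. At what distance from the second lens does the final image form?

127 cm

Lens 1: 1/d_i1 = 1/f₁ − 1/d_o1 = 1/(21.2) − 1/(166) = 0.04115, so d_i1 = 24.30 cm.
The intermediate image is 24.30 cm to the right of lens 1, which is 59.4 − (24.30) = 35.10 cm to the left of lens 2, so d_o2 = +35.10 cm.
Lens 2: 1/d_i2 = 1/f₂ − 1/d_o2 = 1/(27.5) − 1/(35.10) = 0.007874, so d_i2 = 127 cm.
The final image is real, 127 cm to the right of lens 2 (overall magnification ≈ 0.53).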